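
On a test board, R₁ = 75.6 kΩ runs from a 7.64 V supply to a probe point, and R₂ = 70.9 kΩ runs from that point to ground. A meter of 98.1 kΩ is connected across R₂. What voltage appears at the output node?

The load sits in parallel with R₂: R₂‖R_L = (70.9 × 98.1) / (70.9 + 98.1) = 41.16 kΩ.
V_out = 7.64 × 41.16 / (75.6 + 41.16) = 7.64 × 41.16/116.8 = 2.69 V.
(Unloaded it would have been 3.70 V.)

V_out ≈ 2.69 V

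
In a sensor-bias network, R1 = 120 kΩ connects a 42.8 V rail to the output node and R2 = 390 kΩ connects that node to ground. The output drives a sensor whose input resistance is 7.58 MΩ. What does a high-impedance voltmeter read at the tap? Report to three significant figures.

The load sits in parallel with R2: R2‖R_L = (390 × 7580) / (390 + 7580) = 370.9 kΩ.
V_out = 42.8 × 370.9 / (120 + 370.9) = 42.8 × 370.9/490.9 = 32.3 V.

V_out ≈ 32.3 V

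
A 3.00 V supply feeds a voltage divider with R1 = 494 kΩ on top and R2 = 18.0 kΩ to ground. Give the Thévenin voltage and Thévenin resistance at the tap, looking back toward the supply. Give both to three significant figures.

V_th is the open-circuit tap voltage: 3.00 × 18.0/(494 + 18.0) = 0.105 V.
With the supply zeroed, R1 and R2 appear in parallel from the tap: R_th = R1‖R2 = (494 × 18.0)/512.0 = 17.4 kΩ.

V_th = 0.105 V, R_th = 17.4 kΩ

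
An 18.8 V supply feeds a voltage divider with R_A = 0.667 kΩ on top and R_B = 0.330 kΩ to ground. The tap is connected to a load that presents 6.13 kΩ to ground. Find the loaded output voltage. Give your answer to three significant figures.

The load sits in parallel with R_B: R_B‖R_L = (330 × 6130) / (330 + 6130) = 313.1 Ω.
V_out = 18.8 × 313.1 / (667 + 313.1) = 18.8 × 313.1/980.1 = 6.01 V.
(Unloaded it would have been 6.22 V.)

V_out ≈ 6.01 V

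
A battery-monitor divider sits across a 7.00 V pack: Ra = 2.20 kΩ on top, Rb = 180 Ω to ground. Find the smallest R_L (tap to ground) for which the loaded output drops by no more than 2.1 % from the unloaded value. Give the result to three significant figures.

R_L(min) ≈ 7.76 kΩ

Output resistance R_th = Ra‖Rb = (2200 × 180)/2380 = 166.4 Ω.
The fractional drop is R_th/(R_th + R_L); requiring this ≤ 0.0210 gives R_L ≥ R_th(1/0.0210 − 1) = 166.4 × 46.62 = 7.76 kΩ.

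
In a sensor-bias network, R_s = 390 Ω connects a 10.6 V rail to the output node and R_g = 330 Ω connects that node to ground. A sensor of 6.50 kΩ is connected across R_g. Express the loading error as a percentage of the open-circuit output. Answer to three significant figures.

The divider's output (Thévenin) resistance is R_s‖R_g = 178.8 Ω.
Fractional drop under load = R_th/(R_th + R_L) = 178.8 / (178.8 + 6500) = 0.02676.
So the output falls by 2.68 %.

2.68 %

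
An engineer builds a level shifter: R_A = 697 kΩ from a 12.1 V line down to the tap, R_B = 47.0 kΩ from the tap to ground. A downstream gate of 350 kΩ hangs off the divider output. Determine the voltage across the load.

V_out ≈ 0.679 V

The load sits in parallel with R_B: R_B‖R_L = (47.0 × 350) / (47.0 + 350) = 41.44 kΩ.
V_out = 12.1 × 41.44 / (697 + 41.44) = 12.1 × 41.44/738.4 = 0.679 V.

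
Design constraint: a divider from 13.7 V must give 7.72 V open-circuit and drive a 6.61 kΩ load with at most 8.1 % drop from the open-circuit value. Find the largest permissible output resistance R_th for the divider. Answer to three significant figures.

R_th ≤ 583 Ω

Loading drop = R_th/(R_th + R_L) ≤ 0.0810, so R_th ≤ R_L · ε/(1−ε) = 6.61 kΩ × 0.0810/0.9190 = 583 Ω.
(Any R1, R2 with R2/(R1+R2) = 0.564 and R1‖R2 ≤ 583 Ω will meet the spec.)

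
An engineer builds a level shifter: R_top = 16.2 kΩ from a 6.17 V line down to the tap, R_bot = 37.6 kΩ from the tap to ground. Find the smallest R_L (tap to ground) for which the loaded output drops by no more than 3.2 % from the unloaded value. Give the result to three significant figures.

R_L(min) ≈ 342 kΩ

Output resistance R_th = R_top‖R_bot = (16.2 × 37.6)/53.80 = 11.32 kΩ.
The fractional drop is R_th/(R_th + R_L); requiring this ≤ 0.0320 gives R_L ≥ R_th(1/0.0320 − 1) = 11.32 × 30.25 = 342 kΩ.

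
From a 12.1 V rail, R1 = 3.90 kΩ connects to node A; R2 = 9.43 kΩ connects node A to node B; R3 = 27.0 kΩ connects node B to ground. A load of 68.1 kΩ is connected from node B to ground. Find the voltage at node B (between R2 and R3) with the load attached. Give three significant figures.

V ≈ 7.16 V

At node B, R3 is in parallel with the load: R3‖R_L = 19.33 kΩ.
Below node A the resistance is R2 + (R3‖R_L) = 28.76 kΩ, so V_A = 12.1 × 28.76/32.66 = 10.66 V.
Then V_B = V_A × (R3‖R_L)/(R2 + R3‖R_L) = 10.66 × 19.33/28.76 = 7.16 V.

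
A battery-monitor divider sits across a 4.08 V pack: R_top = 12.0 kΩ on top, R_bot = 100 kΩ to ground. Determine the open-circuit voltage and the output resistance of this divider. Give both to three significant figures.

V_th is the open-circuit tap voltage: 4.08 × 100/(12.0 + 100) = 3.64 V.
With the supply zeroed, R_top and R_bot appear in parallel from the tap: R_th = R_top‖R_bot = (12.0 × 100)/112.0 = 10.7 kΩ.

V_th = 3.64 V, R_th = 10.7 kΩ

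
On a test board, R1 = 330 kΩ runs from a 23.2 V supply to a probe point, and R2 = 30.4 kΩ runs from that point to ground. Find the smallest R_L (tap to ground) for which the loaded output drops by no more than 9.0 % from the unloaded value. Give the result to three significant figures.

Output resistance R_th = R1‖R2 = (330 × 30.4)/360.4 = 27.84 kΩ.
The fractional drop is R_th/(R_th + R_L); requiring this ≤ 0.0900 gives R_L ≥ R_th(1/0.0900 − 1) = 27.84 × 10.11 = 281 kΩ.

R_L(min) ≈ 281 kΩ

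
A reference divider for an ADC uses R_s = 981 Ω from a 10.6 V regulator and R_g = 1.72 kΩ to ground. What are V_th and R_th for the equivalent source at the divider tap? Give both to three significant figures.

V_th is the open-circuit tap voltage: 10.6 × 1720/(981 + 1720) = 6.75 V.
With the supply zeroed, R_s and R_g appear in parallel from the tap: R_th = R_s‖R_g = (981 × 1720)/2701 = 625 Ω.

V_th = 6.75 V, R_th = 625 Ω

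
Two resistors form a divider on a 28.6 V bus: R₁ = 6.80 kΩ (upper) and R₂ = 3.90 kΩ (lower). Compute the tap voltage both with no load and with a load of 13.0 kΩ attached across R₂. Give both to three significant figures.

Open-circuit: V = 28.6 × 3.90/(6.80 + 3.90) = 10.4 V.
With the load, R₂ becomes R₂‖R_L = 3.000 kΩ, so V = 28.6 × 3.000/9.800 = 8.76 V.

Unloaded: 10.4 V; loaded: 8.76 V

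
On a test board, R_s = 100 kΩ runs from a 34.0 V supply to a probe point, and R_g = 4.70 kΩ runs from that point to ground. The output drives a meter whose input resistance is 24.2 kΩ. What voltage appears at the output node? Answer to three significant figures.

V_out ≈ 1.29 V

The load sits in parallel with R_g: R_g‖R_L = (4.70 × 24.2) / (4.70 + 24.2) = 3.936 kΩ.
V_out = 34.0 × 3.936 / (100 + 3.936) = 34.0 × 3.936/103.9 = 1.29 V.
(Unloaded it would have been 1.53 V.)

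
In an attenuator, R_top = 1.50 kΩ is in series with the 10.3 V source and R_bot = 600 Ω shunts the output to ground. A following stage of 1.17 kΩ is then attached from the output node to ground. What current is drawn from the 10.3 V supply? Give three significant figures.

R_bot‖R_L = 396.6 Ω, so the source sees R_top + R_bot‖R_L = 1897 Ω.
I = 10.3 V / 1897 Ω = 5.43 mA.

I ≈ 5.43 mA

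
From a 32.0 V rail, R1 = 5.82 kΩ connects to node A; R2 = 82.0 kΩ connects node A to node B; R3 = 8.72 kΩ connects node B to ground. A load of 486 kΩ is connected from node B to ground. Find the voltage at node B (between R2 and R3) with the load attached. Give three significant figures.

At node B, R3 is in parallel with the load: R3‖R_L = 8.566 kΩ.
Below node A the resistance is R2 + (R3‖R_L) = 90.57 kΩ, so V_A = 32.0 × 90.57/96.39 = 30.07 V.
Then V_B = V_A × (R3‖R_L)/(R2 + R3‖R_L) = 30.07 × 8.566/90.57 = 2.84 V.

V ≈ 2.84 V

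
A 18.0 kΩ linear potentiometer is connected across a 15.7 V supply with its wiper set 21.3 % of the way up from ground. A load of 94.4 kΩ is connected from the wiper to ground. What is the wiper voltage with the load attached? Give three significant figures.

V ≈ 3.24 V

The wiper splits the pot into (1−α)R = 14.17 kΩ above and αR = 3.834 kΩ below.
Lower section ‖ load = 3.684 kΩ.
V_wiper = 15.7 × 3.684/(14.17 + 3.684) = 3.24 V.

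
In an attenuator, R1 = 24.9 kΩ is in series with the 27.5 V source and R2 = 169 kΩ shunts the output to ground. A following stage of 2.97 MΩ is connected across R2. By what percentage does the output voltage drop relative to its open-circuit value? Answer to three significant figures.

0.725 %

The divider's output (Thévenin) resistance is R1‖R2 = 21.70 kΩ.
Fractional drop under load = R_th/(R_th + R_L) = 21.70 / (21.70 + 2970) = 0.007254.
So the output falls by 0.725 %.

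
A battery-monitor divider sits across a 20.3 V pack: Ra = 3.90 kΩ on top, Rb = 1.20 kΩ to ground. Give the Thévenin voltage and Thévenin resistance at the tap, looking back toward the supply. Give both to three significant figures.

V_th = 4.78 V, R_th = 918 Ω

V_th is the open-circuit tap voltage: 20.3 × 1.20/(3.90 + 1.20) = 4.78 V.
With the supply zeroed, Ra and Rb appear in parallel from the tap: R_th = Ra‖Rb = (3.90 × 1.20)/5.100 = 918 Ω.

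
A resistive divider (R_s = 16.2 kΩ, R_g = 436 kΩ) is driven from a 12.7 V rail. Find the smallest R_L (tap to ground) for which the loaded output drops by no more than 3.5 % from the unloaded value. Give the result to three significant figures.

Output resistance R_th = R_s‖R_g = (16.2 × 436)/452.2 = 15.62 kΩ.
The fractional drop is R_th/(R_th + R_L); requiring this ≤ 0.0350 gives R_L ≥ R_th(1/0.0350 − 1) = 15.62 × 27.57 = 431 kΩ.

R_L(min) ≈ 431 kΩ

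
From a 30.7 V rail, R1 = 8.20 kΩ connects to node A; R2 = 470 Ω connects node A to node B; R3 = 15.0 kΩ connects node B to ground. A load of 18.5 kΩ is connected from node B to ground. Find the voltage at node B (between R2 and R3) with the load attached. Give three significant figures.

V ≈ 15.0 V

At node B, R3 is in parallel with the load: R3‖R_L = 8284 Ω.
Below node A the resistance is R2 + (R3‖R_L) = 8754 Ω, so V_A = 30.7 × 8754/16950 = 15.85 V.
Then V_B = V_A × (R3‖R_L)/(R2 + R3‖R_L) = 15.85 × 8284/8754 = 15.0 V.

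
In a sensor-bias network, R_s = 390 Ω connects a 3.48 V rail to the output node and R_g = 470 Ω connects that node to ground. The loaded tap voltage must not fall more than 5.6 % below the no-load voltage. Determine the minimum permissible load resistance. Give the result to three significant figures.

Output resistance R_th = R_s‖R_g = (390 × 470)/860.0 = 213.1 Ω.
The fractional drop is R_th/(R_th + R_L); requiring this ≤ 0.0560 gives R_L ≥ R_th(1/0.0560 − 1) = 213.1 × 16.86 = 3.59 kΩ.

R_L(min) ≈ 3.59 kΩ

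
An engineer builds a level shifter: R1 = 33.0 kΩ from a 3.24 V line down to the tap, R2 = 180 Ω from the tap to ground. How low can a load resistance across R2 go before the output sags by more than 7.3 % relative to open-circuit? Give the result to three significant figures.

R_L(min) ≈ 2.27 kΩ

Output resistance R_th = R1‖R2 = (33000 × 180)/33180 = 179.0 Ω.
The fractional drop is R_th/(R_th + R_L); requiring this ≤ 0.0730 gives R_L ≥ R_th(1/0.0730 − 1) = 179.0 × 12.70 = 2.27 kΩ.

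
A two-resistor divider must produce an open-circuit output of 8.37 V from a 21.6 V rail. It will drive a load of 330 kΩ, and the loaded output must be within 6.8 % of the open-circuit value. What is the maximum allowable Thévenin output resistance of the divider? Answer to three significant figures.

R_th ≤ 24.1 kΩ

Loading drop = R_th/(R_th + R_L) ≤ 0.0680, so R_th ≤ R_L · ε/(1−ε) = 330 kΩ × 0.0680/0.9320 = 24.1 kΩ.
(Any R1, R2 with R2/(R1+R2) = 0.387 and R1‖R2 ≤ 24.1 kΩ will meet the spec.)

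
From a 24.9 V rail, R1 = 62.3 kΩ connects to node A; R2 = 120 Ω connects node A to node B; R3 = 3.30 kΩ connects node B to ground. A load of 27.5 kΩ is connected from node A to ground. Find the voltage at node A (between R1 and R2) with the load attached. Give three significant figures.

Below node A the series string R2+R3 = 3420 Ω sits in parallel with the 27500 Ω load: 3042 Ω.
V_A = 24.9 × 3042/(62300 + 3042) = 1.16 V.

V ≈ 1.16 V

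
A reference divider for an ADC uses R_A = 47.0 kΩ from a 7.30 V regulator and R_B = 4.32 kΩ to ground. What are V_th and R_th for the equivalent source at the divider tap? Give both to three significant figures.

V_th = 0.614 V, R_th = 3.96 kΩ

V_th is the open-circuit tap voltage: 7.30 × 4.32/(47.0 + 4.32) = 0.614 V.
With the supply zeroed, R_A and R_B appear in parallel from the tap: R_th = R_A‖R_B = (47.0 × 4.32)/51.32 = 3.96 kΩ.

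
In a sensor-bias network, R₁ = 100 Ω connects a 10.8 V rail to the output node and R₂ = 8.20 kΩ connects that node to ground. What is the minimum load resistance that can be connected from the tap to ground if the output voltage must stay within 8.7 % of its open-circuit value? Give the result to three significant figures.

R_L(min) ≈ 1.04 kΩ

Output resistance R_th = R₁‖R₂ = (100 × 8200)/8300 = 98.80 Ω.
The fractional drop is R_th/(R_th + R_L); requiring this ≤ 0.0870 gives R_L ≥ R_th(1/0.0870 − 1) = 98.80 × 10.49 = 1.04 kΩ.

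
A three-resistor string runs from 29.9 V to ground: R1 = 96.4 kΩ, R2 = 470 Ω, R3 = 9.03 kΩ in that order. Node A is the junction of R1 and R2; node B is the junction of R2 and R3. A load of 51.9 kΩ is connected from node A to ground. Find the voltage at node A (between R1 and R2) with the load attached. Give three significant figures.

V ≈ 2.30 V

Below node A the series string R2+R3 = 9500 Ω sits in parallel with the 51900 Ω load: 8030 Ω.
V_A = 29.9 × 8030/(96400 + 8030) = 2.30 V.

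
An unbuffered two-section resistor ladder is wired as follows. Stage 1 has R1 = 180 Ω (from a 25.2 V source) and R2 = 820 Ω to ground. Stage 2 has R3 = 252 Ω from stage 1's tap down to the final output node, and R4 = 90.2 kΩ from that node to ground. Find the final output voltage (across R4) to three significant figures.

Stage 2 presents R3+R4 = 90450 Ω as a load on stage 1's tap.
Stage 1's lower leg becomes R2‖(R3+R4) = 812.6 Ω, so V_mid = 25.2 × 812.6/992.6 = 20.63 V.
Stage 2 is itself unloaded: V_out = V_mid × R4/(R3+R4) = 20.63 × 90200/90450 = 20.6 V.

V_out ≈ 20.6 V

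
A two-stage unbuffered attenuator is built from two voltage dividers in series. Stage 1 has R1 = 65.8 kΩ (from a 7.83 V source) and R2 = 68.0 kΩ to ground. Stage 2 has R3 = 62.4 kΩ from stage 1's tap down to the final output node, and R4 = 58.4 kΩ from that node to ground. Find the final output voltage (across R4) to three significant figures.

Stage 2 presents R3+R4 = 120.8 kΩ as a load on stage 1's tap.
Stage 1's lower leg becomes R2‖(R3+R4) = 43.51 kΩ, so V_mid = 7.83 × 43.51/109.3 = 3.117 V.
Stage 2 is itself unloaded: V_out = V_mid × R4/(R3+R4) = 3.117 × 58.4/120.8 = 1.51 V.

V_out ≈ 1.51 V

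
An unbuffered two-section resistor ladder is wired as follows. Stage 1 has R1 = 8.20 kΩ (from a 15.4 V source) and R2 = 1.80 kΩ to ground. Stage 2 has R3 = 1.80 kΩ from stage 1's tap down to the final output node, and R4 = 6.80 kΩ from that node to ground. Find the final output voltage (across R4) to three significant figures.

Stage 2 presents R3+R4 = 8.600 kΩ as a load on stage 1's tap.
Stage 1's lower leg becomes R2‖(R3+R4) = 1.488 kΩ, so V_mid = 15.4 × 1.488/9.688 = 2.366 V.
Stage 2 is itself unloaded: V_out = V_mid × R4/(R3+R4) = 2.366 × 6.80/8.600 = 1.87 V.

V_out ≈ 1.87 V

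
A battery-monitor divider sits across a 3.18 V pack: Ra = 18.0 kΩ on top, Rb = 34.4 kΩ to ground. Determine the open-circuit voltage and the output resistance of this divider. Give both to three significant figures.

V_th is the open-circuit tap voltage: 3.18 × 34.4/(18.0 + 34.4) = 2.09 V.
With the supply zeroed, Ra and Rb appear in parallel from the tap: R_th = Ra‖Rb = (18.0 × 34.4)/52.40 = 11.8 kΩ.

V_th = 2.09 V, R_th = 11.8 kΩ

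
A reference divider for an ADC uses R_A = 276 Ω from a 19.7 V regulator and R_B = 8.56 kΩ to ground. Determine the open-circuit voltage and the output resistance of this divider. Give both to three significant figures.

V_th is the open-circuit tap voltage: 19.7 × 8560/(276 + 8560) = 19.1 V.
With the supply zeroed, R_A and R_B appear in parallel from the tap: R_th = R_A‖R_B = (276 × 8560)/8836 = 267 Ω.

V_th = 19.1 V, R_th = 267 Ω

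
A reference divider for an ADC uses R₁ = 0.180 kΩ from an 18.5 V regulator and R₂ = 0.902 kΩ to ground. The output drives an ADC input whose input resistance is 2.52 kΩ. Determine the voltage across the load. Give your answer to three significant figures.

V_out ≈ 14.6 V

The load sits in parallel with R₂: R₂‖R_L = (902 × 2520) / (902 + 2520) = 664.2 Ω.
V_out = 18.5 × 664.2 / (180 + 664.2) = 18.5 × 664.2/844.2 = 14.6 V.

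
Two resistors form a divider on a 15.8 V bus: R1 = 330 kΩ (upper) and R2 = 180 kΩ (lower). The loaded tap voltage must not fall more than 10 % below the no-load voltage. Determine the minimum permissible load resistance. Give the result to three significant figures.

R_L(min) ≈ 1.05 MΩ

Output resistance R_th = R1‖R2 = (330 × 180)/510.0 = 116.5 kΩ.
The fractional drop is R_th/(R_th + R_L); requiring this ≤ 0.100 gives R_L ≥ R_th(1/0.100 − 1) = 116.5 × 9.000 = 1.05 MΩ.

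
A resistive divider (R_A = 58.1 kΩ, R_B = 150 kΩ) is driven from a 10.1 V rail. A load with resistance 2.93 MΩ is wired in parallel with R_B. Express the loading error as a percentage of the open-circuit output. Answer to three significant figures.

1.41 %

The divider's output (Thévenin) resistance is R_A‖R_B = 41.88 kΩ.
Fractional drop under load = R_th/(R_th + R_L) = 41.88 / (41.88 + 2930) = 0.01409.
So the output falls by 1.41 %.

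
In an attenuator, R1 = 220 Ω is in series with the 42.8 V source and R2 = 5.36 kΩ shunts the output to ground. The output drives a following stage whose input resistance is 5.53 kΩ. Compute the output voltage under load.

V_out ≈ 39.6 V

The load sits in parallel with R2: R2‖R_L = (5360 × 5530) / (5360 + 5530) = 2722 Ω.
V_out = 42.8 × 2722 / (220 + 2722) = 42.8 × 2722/2942 = 39.6 V.
(Unloaded it would have been 41.1 V.)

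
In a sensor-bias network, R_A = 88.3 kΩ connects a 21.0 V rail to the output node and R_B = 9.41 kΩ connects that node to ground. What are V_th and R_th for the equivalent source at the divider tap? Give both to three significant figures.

V_th = 2.02 V, R_th = 8.50 kΩ

V_th is the open-circuit tap voltage: 21.0 × 9.41/(88.3 + 9.41) = 2.02 V.
With the supply zeroed, R_A and R_B appear in parallel from the tap: R_th = R_A‖R_B = (88.3 × 9.41)/97.71 = 8.50 kΩ.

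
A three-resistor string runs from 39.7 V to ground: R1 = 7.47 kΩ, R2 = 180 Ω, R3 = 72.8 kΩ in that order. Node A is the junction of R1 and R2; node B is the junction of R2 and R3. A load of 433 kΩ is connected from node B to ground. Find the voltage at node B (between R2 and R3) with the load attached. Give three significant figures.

V ≈ 35.4 V

At node B, R3 is in parallel with the load: R3‖R_L = 62320 Ω.
Below node A the resistance is R2 + (R3‖R_L) = 62500 Ω, so V_A = 39.7 × 62500/69970 = 35.46 V.
Then V_B = V_A × (R3‖R_L)/(R2 + R3‖R_L) = 35.46 × 62320/62500 = 35.4 V.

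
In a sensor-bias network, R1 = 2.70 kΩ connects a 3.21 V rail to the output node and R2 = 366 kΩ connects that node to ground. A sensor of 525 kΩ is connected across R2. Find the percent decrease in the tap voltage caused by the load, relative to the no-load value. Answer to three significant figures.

0.508 %

The divider's output (Thévenin) resistance is R1‖R2 = 2.680 kΩ.
Fractional drop under load = R_th/(R_th + R_L) = 2.680 / (2.680 + 525) = 0.005079.
So the output falls by 0.508 %.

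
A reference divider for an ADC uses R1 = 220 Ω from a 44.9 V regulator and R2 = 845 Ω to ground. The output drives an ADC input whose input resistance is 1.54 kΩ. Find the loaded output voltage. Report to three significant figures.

The load sits in parallel with R2: R2‖R_L = (845 × 1540) / (845 + 1540) = 545.6 Ω.
V_out = 44.9 × 545.6 / (220 + 545.6) = 44.9 × 545.6/765.6 = 32.0 V.

V_out ≈ 32.0 V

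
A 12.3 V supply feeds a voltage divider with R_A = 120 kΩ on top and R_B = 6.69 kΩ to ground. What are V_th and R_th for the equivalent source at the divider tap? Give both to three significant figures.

V_th is the open-circuit tap voltage: 12.3 × 6.69/(120 + 6.69) = 0.650 V.
With the supply zeroed, R_A and R_B appear in parallel from the tap: R_th = R_A‖R_B = (120 × 6.69)/126.7 = 6.34 kΩ.

V_th = 0.650 V, R_th = 6.34 kΩ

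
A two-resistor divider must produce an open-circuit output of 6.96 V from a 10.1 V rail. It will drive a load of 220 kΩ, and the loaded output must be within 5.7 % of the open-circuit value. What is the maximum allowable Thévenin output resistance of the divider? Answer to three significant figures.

Loading drop = R_th/(R_th + R_L) ≤ 0.0570, so R_th ≤ R_L · ε/(1−ε) = 220 kΩ × 0.0570/0.9430 = 13.3 kΩ.

R_th ≤ 13.3 kΩ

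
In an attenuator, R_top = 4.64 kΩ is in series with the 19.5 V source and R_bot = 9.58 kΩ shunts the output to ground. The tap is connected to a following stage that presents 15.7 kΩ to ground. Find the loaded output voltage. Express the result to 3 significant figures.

V_out ≈ 11.0 V

The load sits in parallel with R_bot: R_bot‖R_L = (9.58 × 15.7) / (9.58 + 15.7) = 5.950 kΩ.
V_out = 19.5 × 5.950 / (4.64 + 5.950) = 19.5 × 5.950/10.59 = 11.0 V.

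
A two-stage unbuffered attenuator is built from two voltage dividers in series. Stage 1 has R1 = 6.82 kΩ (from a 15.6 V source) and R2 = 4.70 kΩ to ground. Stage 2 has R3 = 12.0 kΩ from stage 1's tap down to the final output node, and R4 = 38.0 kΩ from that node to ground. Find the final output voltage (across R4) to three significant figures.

Stage 2 presents R3+R4 = 50.00 kΩ as a load on stage 1's tap.
Stage 1's lower leg becomes R2‖(R3+R4) = 4.296 kΩ, so V_mid = 15.6 × 4.296/11.12 = 6.029 V.
Stage 2 is itself unloaded: V_out = V_mid × R4/(R3+R4) = 6.029 × 38.0/50.00 = 4.58 V.

V_out ≈ 4.58 V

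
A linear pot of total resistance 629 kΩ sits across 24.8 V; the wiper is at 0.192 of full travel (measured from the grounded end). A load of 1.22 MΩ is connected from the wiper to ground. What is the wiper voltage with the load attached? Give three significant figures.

The wiper splits the pot into (1−α)R = 508.2 kΩ above and αR = 120.8 kΩ below.
Lower section ‖ load = 109.9 kΩ.
V_wiper = 24.8 × 109.9/(508.2 + 109.9) = 4.41 V.

V ≈ 4.41 V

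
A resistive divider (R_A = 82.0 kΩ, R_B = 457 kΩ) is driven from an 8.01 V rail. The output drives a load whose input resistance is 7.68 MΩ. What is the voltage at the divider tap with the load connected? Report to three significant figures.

The load sits in parallel with R_B: R_B‖R_L = (457 × 7680) / (457 + 7680) = 431.3 kΩ.
V_out = 8.01 × 431.3 / (82.0 + 431.3) = 8.01 × 431.3/513.3 = 6.73 V.

V_out ≈ 6.73 V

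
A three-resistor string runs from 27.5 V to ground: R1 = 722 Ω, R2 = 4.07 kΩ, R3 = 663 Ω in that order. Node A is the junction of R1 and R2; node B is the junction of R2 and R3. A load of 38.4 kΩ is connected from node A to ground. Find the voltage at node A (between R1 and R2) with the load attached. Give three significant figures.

V ≈ 23.5 V

Below node A the series string R2+R3 = 4733 Ω sits in parallel with the 38400 Ω load: 4214 Ω.
V_A = 27.5 × 4214/(722 + 4214) = 23.5 V.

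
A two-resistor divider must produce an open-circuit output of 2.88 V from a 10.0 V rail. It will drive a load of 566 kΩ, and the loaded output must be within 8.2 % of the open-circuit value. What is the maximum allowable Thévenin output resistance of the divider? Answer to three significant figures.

Loading drop = R_th/(R_th + R_L) ≤ 0.0820, so R_th ≤ R_L · ε/(1−ε) = 566 kΩ × 0.0820/0.9180 = 50.6 kΩ.

R_th ≤ 50.6 kΩ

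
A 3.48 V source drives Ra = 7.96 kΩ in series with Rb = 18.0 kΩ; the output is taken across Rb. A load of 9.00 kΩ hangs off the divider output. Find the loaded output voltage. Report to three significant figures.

The load sits in parallel with Rb: Rb‖R_L = (18.0 × 9.00) / (18.0 + 9.00) = 6.000 kΩ.
V_out = 3.48 × 6.000 / (7.96 + 6.000) = 3.48 × 6.000/13.96 = 1.50 V.
(Unloaded it would have been 2.41 V.)

V_out ≈ 1.50 V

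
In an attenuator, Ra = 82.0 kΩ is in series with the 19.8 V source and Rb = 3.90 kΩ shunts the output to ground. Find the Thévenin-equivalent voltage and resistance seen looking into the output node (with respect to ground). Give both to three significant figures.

V_th = 0.899 V, R_th = 3.72 kΩ

V_th is the open-circuit tap voltage: 19.8 × 3.90/(82.0 + 3.90) = 0.899 V.
With the supply zeroed, Ra and Rb appear in parallel from the tap: R_th = Ra‖Rb = (82.0 × 3.90)/85.90 = 3.72 kΩ.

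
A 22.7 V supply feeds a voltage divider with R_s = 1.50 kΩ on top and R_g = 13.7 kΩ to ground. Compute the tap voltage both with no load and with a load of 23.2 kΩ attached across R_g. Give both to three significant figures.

Unloaded: 20.5 V; loaded: 19.3 V

Open-circuit: V = 22.7 × 13.7/(1.50 + 13.7) = 20.5 V.
With the load, R_g becomes R_g‖R_L = 8.614 kΩ, so V = 22.7 × 8.614/10.11 = 19.3 V.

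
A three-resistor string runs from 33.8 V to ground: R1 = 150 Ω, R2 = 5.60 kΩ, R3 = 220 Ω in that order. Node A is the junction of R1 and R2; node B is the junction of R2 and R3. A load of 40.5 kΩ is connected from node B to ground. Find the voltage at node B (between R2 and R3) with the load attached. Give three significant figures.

V ≈ 1.24 V

At node B, R3 is in parallel with the load: R3‖R_L = 218.8 Ω.
Below node A the resistance is R2 + (R3‖R_L) = 5819 Ω, so V_A = 33.8 × 5819/5969 = 32.95 V.
Then V_B = V_A × (R3‖R_L)/(R2 + R3‖R_L) = 32.95 × 218.8/5819 = 1.24 V.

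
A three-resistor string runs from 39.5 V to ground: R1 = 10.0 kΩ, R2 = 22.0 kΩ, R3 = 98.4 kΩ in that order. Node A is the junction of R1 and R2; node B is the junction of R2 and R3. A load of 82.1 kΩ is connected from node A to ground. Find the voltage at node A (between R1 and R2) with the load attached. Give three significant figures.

Below node A the series string R2+R3 = 120.4 kΩ sits in parallel with the 82.1 kΩ load: 48.81 kΩ.
V_A = 39.5 × 48.81/(10.0 + 48.81) = 32.8 V.

V ≈ 32.8 V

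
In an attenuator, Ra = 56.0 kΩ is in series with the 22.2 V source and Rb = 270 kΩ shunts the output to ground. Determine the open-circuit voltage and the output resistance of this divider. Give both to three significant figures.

V_th = 18.4 V, R_th = 46.4 kΩ

V_th is the open-circuit tap voltage: 22.2 × 270/(56.0 + 270) = 18.4 V.
With the supply zeroed, Ra and Rb appear in parallel from the tap: R_th = Ra‖Rb = (56.0 × 270)/326.0 = 46.4 kΩ.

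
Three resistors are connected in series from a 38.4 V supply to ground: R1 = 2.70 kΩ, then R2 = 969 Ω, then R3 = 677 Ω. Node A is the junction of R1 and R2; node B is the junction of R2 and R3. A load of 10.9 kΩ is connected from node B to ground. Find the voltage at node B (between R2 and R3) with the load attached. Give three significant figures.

V ≈ 5.68 V

At node B, R3 is in parallel with the load: R3‖R_L = 637.4 Ω.
Below node A the resistance is R2 + (R3‖R_L) = 1606 Ω, so V_A = 38.4 × 1606/4306 = 14.32 V.
Then V_B = V_A × (R3‖R_L)/(R2 + R3‖R_L) = 14.32 × 637.4/1606 = 5.68 V.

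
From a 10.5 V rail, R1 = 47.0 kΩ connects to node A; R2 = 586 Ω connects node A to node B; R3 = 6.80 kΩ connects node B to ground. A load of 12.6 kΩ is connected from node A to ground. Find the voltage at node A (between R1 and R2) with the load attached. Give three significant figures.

V ≈ 0.946 V

Below node A the series string R2+R3 = 7386 Ω sits in parallel with the 12600 Ω load: 4656 Ω.
V_A = 10.5 × 4656/(47000 + 4656) = 0.946 V.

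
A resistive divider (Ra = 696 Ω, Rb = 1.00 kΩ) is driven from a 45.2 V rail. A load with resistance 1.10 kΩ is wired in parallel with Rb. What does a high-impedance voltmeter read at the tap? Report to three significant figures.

The load sits in parallel with Rb: Rb‖R_L = (1000 × 1100) / (1000 + 1100) = 523.8 Ω.
V_out = 45.2 × 523.8 / (696 + 523.8) = 45.2 × 523.8/1220 = 19.4 V.

V_out ≈ 19.4 V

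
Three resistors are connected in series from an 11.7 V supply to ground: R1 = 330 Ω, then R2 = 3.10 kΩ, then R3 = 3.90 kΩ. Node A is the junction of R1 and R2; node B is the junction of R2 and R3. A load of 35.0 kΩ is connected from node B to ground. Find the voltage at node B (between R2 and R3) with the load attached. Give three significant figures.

At node B, R3 is in parallel with the load: R3‖R_L = 3509 Ω.
Below node A the resistance is R2 + (R3‖R_L) = 6609 Ω, so V_A = 11.7 × 6609/6939 = 11.14 V.
Then V_B = V_A × (R3‖R_L)/(R2 + R3‖R_L) = 11.14 × 3509/6609 = 5.92 V.

V ≈ 5.92 V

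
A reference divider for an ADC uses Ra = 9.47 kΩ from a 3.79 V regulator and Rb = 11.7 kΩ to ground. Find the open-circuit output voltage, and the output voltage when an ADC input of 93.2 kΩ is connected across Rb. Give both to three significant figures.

Open-circuit: V = 3.79 × 11.7/(9.47 + 11.7) = 2.09 V.
With the load, Rb becomes Rb‖R_L = 10.40 kΩ, so V = 3.79 × 10.40/19.87 = 1.98 V.

Unloaded: 2.09 V; loaded: 1.98 V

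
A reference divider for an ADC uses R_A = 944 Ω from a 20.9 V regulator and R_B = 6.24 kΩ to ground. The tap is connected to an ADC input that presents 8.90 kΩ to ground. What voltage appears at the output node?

V_out ≈ 16.6 V

The load sits in parallel with R_B: R_B‖R_L = (6240 × 8900) / (6240 + 8900) = 3668 Ω.
V_out = 20.9 × 3668 / (944 + 3668) = 20.9 × 3668/4612 = 16.6 V.
(Unloaded it would have been 18.2 V.)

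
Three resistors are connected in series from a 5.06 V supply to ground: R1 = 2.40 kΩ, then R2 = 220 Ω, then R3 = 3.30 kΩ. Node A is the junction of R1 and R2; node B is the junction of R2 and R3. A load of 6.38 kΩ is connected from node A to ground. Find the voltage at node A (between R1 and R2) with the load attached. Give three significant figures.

Below node A the series string R2+R3 = 3520 Ω sits in parallel with the 6380 Ω load: 2268 Ω.
V_A = 5.06 × 2268/(2400 + 2268) = 2.46 V.

V ≈ 2.46 V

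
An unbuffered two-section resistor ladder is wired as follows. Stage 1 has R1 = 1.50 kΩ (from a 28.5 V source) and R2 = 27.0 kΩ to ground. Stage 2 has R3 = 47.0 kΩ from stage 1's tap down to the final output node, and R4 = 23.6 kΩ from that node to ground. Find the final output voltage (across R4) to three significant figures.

V_out ≈ 8.85 V

Stage 2 presents R3+R4 = 70.60 kΩ as a load on stage 1's tap.
Stage 1's lower leg becomes R2‖(R3+R4) = 19.53 kΩ, so V_mid = 28.5 × 19.53/21.03 = 26.47 V.
Stage 2 is itself unloaded: V_out = V_mid × R4/(R3+R4) = 26.47 × 23.6/70.60 = 8.85 V.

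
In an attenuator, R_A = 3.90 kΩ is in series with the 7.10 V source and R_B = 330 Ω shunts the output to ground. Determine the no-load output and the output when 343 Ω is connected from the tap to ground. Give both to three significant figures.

Unloaded: 0.554 V; loaded: 0.294 V

Open-circuit: V = 7.10 × 330/(3900 + 330) = 0.554 V.
With the load, R_B becomes R_B‖R_L = 168.2 Ω, so V = 7.10 × 168.2/4068 = 0.294 V.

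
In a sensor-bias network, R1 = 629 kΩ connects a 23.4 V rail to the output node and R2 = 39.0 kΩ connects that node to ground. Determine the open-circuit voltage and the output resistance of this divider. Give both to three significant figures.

V_th is the open-circuit tap voltage: 23.4 × 39.0/(629 + 39.0) = 1.37 V.
With the supply zeroed, R1 and R2 appear in parallel from the tap: R_th = R1‖R2 = (629 × 39.0)/668.0 = 36.7 kΩ.

V_th = 1.37 V, R_th = 36.7 kΩ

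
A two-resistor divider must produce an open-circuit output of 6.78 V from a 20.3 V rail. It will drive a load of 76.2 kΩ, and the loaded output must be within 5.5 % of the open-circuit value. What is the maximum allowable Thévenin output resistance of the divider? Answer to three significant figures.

Loading drop = R_th/(R_th + R_L) ≤ 0.0550, so R_th ≤ R_L · ε/(1−ε) = 76.2 kΩ × 0.0550/0.9450 = 4.43 kΩ.

R_th ≤ 4.43 kΩ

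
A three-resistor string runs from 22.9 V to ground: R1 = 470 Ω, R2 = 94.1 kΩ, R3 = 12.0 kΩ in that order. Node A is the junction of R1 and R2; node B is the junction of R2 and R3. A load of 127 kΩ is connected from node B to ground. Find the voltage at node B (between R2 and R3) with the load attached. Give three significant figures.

At node B, R3 is in parallel with the load: R3‖R_L = 10960 Ω.
Below node A the resistance is R2 + (R3‖R_L) = 105100 Ω, so V_A = 22.9 × 105100/105500 = 22.80 V.
Then V_B = V_A × (R3‖R_L)/(R2 + R3‖R_L) = 22.80 × 10960/105100 = 2.38 V.

V ≈ 2.38 V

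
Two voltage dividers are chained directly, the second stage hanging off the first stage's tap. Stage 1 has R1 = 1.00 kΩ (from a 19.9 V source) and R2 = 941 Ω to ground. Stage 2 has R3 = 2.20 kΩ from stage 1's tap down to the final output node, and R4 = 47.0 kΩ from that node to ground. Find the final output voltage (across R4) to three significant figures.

V_out ≈ 9.13 V

Stage 2 presents R3+R4 = 49200 Ω as a load on stage 1's tap.
Stage 1's lower leg becomes R2‖(R3+R4) = 923.3 Ω, so V_mid = 19.9 × 923.3/1923 = 9.553 V.
Stage 2 is itself unloaded: V_out = V_mid × R4/(R3+R4) = 9.553 × 47000/49200 = 9.13 V.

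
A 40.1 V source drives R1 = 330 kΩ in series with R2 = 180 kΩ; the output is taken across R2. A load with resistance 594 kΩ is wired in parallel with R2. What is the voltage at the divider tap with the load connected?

The load sits in parallel with R2: R2‖R_L = (180 × 594) / (180 + 594) = 138.1 kΩ.
V_out = 40.1 × 138.1 / (330 + 138.1) = 40.1 × 138.1/468.1 = 11.8 V.

V_out ≈ 11.8 V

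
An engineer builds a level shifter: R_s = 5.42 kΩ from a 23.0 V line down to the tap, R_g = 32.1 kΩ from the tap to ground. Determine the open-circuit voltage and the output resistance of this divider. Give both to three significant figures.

V_th is the open-circuit tap voltage: 23.0 × 32.1/(5.42 + 32.1) = 19.7 V.
With the supply zeroed, R_s and R_g appear in parallel from the tap: R_th = R_s‖R_g = (5.42 × 32.1)/37.52 = 4.64 kΩ.

V_th = 19.7 V, R_th = 4.64 kΩ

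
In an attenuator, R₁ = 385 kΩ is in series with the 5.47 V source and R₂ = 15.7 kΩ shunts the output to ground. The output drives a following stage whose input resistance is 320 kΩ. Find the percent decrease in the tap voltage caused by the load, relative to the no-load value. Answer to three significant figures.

4.50 %

The divider's output (Thévenin) resistance is R₁‖R₂ = 15.08 kΩ.
Fractional drop under load = R_th/(R_th + R_L) = 15.08 / (15.08 + 320) = 0.04502.
So the output falls by 4.50 %.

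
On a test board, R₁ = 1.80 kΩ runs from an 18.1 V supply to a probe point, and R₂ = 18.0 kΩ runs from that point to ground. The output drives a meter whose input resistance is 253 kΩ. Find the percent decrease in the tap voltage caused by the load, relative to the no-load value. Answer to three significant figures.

The divider's output (Thévenin) resistance is R₁‖R₂ = 1.636 kΩ.
Fractional drop under load = R_th/(R_th + R_L) = 1.636 / (1.636 + 253) = 0.006426.
So the output falls by 0.643 %.

0.643 %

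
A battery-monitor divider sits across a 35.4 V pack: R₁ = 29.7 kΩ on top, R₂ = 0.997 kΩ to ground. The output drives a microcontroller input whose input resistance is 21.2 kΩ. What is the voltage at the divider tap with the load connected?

The load sits in parallel with R₂: R₂‖R_L = (997 × 21200) / (997 + 21200) = 952.2 Ω.
V_out = 35.4 × 952.2 / (29700 + 952.2) = 35.4 × 952.2/30650 = 1.10 V.
(Unloaded it would have been 1.15 V.)

V_out ≈ 1.10 V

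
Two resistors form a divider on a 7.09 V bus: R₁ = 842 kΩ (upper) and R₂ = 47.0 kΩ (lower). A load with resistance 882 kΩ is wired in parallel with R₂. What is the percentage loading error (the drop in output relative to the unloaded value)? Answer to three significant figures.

The divider's output (Thévenin) resistance is R₁‖R₂ = 44.52 kΩ.
Fractional drop under load = R_th/(R_th + R_L) = 44.52 / (44.52 + 882) = 0.04805.
So the output falls by 4.80 %.

4.80 %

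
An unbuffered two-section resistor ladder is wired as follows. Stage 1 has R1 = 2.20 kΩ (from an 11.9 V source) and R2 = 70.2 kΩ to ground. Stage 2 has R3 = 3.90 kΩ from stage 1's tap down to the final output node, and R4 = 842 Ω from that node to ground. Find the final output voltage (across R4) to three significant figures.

V_out ≈ 1.41 V

Stage 2 presents R3+R4 = 4742 Ω as a load on stage 1's tap.
Stage 1's lower leg becomes R2‖(R3+R4) = 4442 Ω, so V_mid = 11.9 × 4442/6642 = 7.958 V.
Stage 2 is itself unloaded: V_out = V_mid × R4/(R3+R4) = 7.958 × 842/4742 = 1.41 V.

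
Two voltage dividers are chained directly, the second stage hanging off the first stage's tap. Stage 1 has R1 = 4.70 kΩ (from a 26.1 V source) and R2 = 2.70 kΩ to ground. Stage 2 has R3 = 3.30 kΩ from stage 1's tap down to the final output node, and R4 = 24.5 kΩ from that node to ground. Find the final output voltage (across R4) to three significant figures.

V_out ≈ 7.90 V

Stage 2 presents R3+R4 = 27.80 kΩ as a load on stage 1's tap.
Stage 1's lower leg becomes R2‖(R3+R4) = 2.461 kΩ, so V_mid = 26.1 × 2.461/7.161 = 8.970 V.
Stage 2 is itself unloaded: V_out = V_mid × R4/(R3+R4) = 8.970 × 24.5/27.80 = 7.90 V.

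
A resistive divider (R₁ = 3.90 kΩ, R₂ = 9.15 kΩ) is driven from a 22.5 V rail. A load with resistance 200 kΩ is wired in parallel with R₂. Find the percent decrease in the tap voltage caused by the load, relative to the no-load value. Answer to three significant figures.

The divider's output (Thévenin) resistance is R₁‖R₂ = 2.734 kΩ.
Fractional drop under load = R_th/(R_th + R_L) = 2.734 / (2.734 + 200) = 0.01349.
So the output falls by 1.35 %.

1.35 %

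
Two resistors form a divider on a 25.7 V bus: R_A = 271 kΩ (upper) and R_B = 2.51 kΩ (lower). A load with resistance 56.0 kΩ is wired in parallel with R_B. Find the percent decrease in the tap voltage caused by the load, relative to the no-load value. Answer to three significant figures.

4.25 %

The divider's output (Thévenin) resistance is R_A‖R_B = 2.487 kΩ.
Fractional drop under load = R_th/(R_th + R_L) = 2.487 / (2.487 + 56.0) = 0.04252.
So the output falls by 4.25 %.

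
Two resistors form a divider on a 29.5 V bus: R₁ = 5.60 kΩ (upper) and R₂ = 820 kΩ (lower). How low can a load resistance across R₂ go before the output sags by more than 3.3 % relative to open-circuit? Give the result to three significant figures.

R_L(min) ≈ 163 kΩ

Output resistance R_th = R₁‖R₂ = (5.60 × 820)/825.6 = 5.562 kΩ.
The fractional drop is R_th/(R_th + R_L); requiring this ≤ 0.0330 gives R_L ≥ R_th(1/0.0330 − 1) = 5.562 × 29.30 = 163 kΩ.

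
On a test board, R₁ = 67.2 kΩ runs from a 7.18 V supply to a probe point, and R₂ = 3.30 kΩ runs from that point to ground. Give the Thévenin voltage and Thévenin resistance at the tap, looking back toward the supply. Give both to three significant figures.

V_th = 0.336 V, R_th = 3.15 kΩ

V_th is the open-circuit tap voltage: 7.18 × 3.30/(67.2 + 3.30) = 0.336 V.
With the supply zeroed, R₁ and R₂ appear in parallel from the tap: R_th = R₁‖R₂ = (67.2 × 3.30)/70.50 = 3.15 kΩ.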